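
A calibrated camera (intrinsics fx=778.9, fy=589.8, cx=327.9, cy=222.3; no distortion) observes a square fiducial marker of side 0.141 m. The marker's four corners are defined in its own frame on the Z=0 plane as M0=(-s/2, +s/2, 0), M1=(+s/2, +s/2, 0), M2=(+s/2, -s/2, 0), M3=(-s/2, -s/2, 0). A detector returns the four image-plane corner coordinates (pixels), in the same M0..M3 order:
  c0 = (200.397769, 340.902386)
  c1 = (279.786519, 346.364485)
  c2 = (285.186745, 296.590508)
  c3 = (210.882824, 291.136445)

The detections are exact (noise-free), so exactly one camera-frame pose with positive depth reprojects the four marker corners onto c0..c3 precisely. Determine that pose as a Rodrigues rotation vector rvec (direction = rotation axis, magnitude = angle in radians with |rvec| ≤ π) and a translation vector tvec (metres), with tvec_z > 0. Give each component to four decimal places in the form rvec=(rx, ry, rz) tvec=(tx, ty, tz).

Intrinsics K: fx=778.9, fy=589.8, cx=327.9, cy=222.3
Marker side s = 0.141 m; corners in marker frame (Z=0):
  M0 = (-0.0705, +0.0705, 0)
  M1 = (+0.0705, +0.0705, 0)
  M2 = (+0.0705, -0.0705, 0)
  M3 = (-0.0705, -0.0705, 0)
Detected image corners:
  c0 = (200.397769, 340.902386) px
  c1 = (279.786519, 346.364485) px
  c2 = (285.186745, 296.590508) px
  c3 = (210.882824, 291.136445) px
Planar DLT: solve 8×8 A·h = b for H (H[2,2]=1):
  H  [+556.56290 -169.54706 +244.32819]
  H  [+54.56828 +205.03475 +317.94375]
  H  [+0.04976 -0.46414 +1.00000]
B = K⁻¹H; ‖b₁‖=0.699288, ‖b₂‖=0.699288; λ = 2/(‖b₁‖+‖b₂‖) = 1.430026, sign → tz>0 ⇒ λ=+1.430026
r₁ = λ·B[:,0] = (+0.99187,+0.10549,+0.07115); r₂ = λ·B[:,1] = (-0.03186,+0.74729,-0.66373)
r₃ = r₁×r₂ = (-0.12319,+0.65607,+0.74458); SVD([r₁ r₂ r₃]) → R = UVᵀ:
  R  [+0.99187 -0.03186 -0.12319]
  R  [+0.10549 +0.74729 +0.65607]
  R  [+0.07115 -0.66373 +0.74458]
t = (-0.15343, +0.23190, +1.43003) m
tr R = 2.483742; θ = arccos((tr R − 1)/2) = 0.734940 rad = 42.109°
axis k = ((R−Rᵀ)₃₂, (R−Rᵀ)₁₃, (R−Rᵀ)₂₁) / (2 sinθ) = (-0.984130, -0.144911, +0.102419)
rvec = θ·k = (-0.723276, -0.106501, +0.075272)

rvec=(-0.7233, -0.1065, 0.0753) tvec=(-0.1534, 0.2319, 1.4300)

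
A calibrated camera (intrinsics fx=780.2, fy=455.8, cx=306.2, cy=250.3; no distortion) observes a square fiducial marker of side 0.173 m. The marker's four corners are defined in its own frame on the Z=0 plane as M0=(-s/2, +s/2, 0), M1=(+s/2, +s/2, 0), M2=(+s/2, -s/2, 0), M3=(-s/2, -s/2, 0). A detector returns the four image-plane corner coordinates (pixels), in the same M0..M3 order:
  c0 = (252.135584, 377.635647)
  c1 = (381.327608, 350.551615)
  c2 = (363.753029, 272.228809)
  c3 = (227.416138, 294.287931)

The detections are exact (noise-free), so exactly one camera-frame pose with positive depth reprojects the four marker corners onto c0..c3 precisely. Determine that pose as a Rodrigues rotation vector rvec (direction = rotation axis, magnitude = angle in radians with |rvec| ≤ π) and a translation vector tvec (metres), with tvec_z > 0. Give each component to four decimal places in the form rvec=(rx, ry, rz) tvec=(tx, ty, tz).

rvec=(0.1882, -0.4285, -0.1887) tvec=(0.0031, 0.1470, 0.9081)

Intrinsics K: fx=780.2, fy=455.8, cx=306.2, cy=250.3
Marker side s = 0.173 m; corners in marker frame (Z=0):
  M0 = (-0.0865, +0.0865, 0)
  M1 = (+0.0865, +0.0865, 0)
  M2 = (+0.0865, -0.0865, 0)
  M3 = (-0.0865, -0.0865, 0)
Detected image corners:
  c0 = (252.135584, 377.635647) px
  c1 = (381.327608, 350.551615) px
  c2 = (363.753029, 272.228809) px
  c3 = (227.416138, 294.287931) px
Planar DLT: solve 8×8 A·h = b for H (H[2,2]=1):
  H  [+899.53328 +195.59071 +308.86537]
  H  [-2.21144 +545.08036 +324.06241]
  H  [+0.43292 +0.24212 +1.00000]
B = K⁻¹H; ‖b₁‖=1.101203, ‖b₂‖=1.101203; λ = 2/(‖b₁‖+‖b₂‖) = 0.908098, sign → tz>0 ⇒ λ=+0.908098
r₁ = λ·B[:,0] = (+0.89270,-0.22029,+0.39313); r₂ = λ·B[:,1] = (+0.14136,+0.96523,+0.21987)
r₃ = r₁×r₂ = (-0.42790,-0.14070,+0.89281); SVD([r₁ r₂ r₃]) → R = UVᵀ:
  R  [+0.89270 +0.14136 -0.42790]
  R  [-0.22029 +0.96523 -0.14070]
  R  [+0.39313 +0.21987 +0.89281]
t = (+0.00310, +0.14696, +0.90810) m
tr R = 2.750744; θ = arccos((tr R − 1)/2) = 0.504592 rad = 28.911°
axis k = ((R−Rᵀ)₃₂, (R−Rᵀ)₁₃, (R−Rᵀ)₂₁) / (2 sinθ) = (+0.372915, -0.849136, -0.374036)
rvec = θ·k = (+0.188170, -0.428467, -0.188735)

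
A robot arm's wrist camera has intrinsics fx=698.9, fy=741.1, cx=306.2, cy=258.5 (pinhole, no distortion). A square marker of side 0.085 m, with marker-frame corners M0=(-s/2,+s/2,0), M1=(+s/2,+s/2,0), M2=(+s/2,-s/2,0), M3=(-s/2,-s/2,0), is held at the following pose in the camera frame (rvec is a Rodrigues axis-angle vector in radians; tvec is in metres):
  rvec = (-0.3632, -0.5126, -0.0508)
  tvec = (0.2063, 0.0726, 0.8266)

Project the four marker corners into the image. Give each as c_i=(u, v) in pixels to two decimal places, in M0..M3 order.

Intrinsics K: fx=698.9, fy=741.1, cx=306.2, cy=258.5
Marker side s = 0.085 m; corners in marker frame (Z=0):
  M0 = (-0.0425, +0.0425, 0)
  M1 = (+0.0425, +0.0425, 0)
  M2 = (+0.0425, -0.0425, 0)
  M3 = (-0.0425, -0.0425, 0)
rvec = (-0.3632, -0.5126, -0.0508), |rvec| = θ = 0.63028 rad = 36.112°
Rodrigues: sinθ=0.58937, 1−cosθ=0.19214; R = I + sinθ·[k]× + (1−cosθ)·[k]×²:
    [+0.87166 +0.13755 -0.47041]
    [+0.04254 +0.93495 +0.35222]
    [+0.48825 -0.32703 +0.80911]
t = (0.2063, 0.0726, 0.8266) m
M0: Pc = R·M0+t = (+0.17510, +0.11053, +0.79195); u = 698.9·(+0.17510)/0.79195 + 306.2 = 460.7267, v = 741.1·(+0.11053)/0.79195 + 258.5 = 361.9304
M1: Pc = R·M1+t = (+0.24919, +0.11414, +0.83345); u = 698.9·(+0.24919)/0.83345 + 306.2 = 515.1623, v = 741.1·(+0.11414)/0.83345 + 258.5 = 359.9956
M2: Pc = R·M2+t = (+0.23750, +0.03467, +0.86125); u = 698.9·(+0.23750)/0.86125 + 306.2 = 498.9300, v = 741.1·(+0.03467)/0.86125 + 258.5 = 288.3357
M3: Pc = R·M3+t = (+0.16341, +0.03106, +0.81975); u = 698.9·(+0.16341)/0.81975 + 306.2 = 445.5186, v = 741.1·(+0.03106)/0.81975 + 258.5 = 286.5769

c0=(460.73, 361.93) c1=(515.16, 360.00) c2=(498.93, 288.34) c3=(445.52, 286.58)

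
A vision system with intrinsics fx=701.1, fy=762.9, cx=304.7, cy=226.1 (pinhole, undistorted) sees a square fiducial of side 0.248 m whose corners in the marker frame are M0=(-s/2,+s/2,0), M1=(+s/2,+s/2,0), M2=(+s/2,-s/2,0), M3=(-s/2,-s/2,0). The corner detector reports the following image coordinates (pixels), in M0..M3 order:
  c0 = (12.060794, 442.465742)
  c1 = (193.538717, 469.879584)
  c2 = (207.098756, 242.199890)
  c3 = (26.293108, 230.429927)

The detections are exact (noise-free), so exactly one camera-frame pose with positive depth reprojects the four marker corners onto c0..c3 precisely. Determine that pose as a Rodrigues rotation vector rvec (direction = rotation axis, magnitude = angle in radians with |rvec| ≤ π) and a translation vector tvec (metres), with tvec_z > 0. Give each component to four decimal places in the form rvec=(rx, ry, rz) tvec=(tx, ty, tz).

Intrinsics K: fx=701.1, fy=762.9, cx=304.7, cy=226.1
Marker side s = 0.248 m; corners in marker frame (Z=0):
  M0 = (-0.1240, +0.1240, 0)
  M1 = (+0.1240, +0.1240, 0)
  M2 = (+0.1240, -0.1240, 0)
  M3 = (-0.1240, -0.1240, 0)
Detected image corners:
  c0 = (12.060794, 442.465742) px
  c1 = (193.538717, 469.879584) px
  c2 = (207.098756, 242.199890) px
  c3 = (26.293108, 230.429927) px
Planar DLT: solve 8×8 A·h = b for H (H[2,2]=1):
  H  [+699.27527 -60.11106 +106.59397]
  H  [-19.35293 +872.69832 +345.39865]
  H  [-0.28364 -0.03672 +1.00000]
B = K⁻¹H; ‖b₁‖=1.157495, ‖b₂‖=1.157495; λ = 2/(‖b₁‖+‖b₂‖) = 0.863934, sign → tz>0 ⇒ λ=+0.863934
r₁ = λ·B[:,0] = (+0.96818,+0.05071,-0.24505); r₂ = λ·B[:,1] = (-0.06028,+0.99768,-0.03173)
r₃ = r₁×r₂ = (+0.24287,+0.04549,+0.96899); SVD([r₁ r₂ r₃]) → R = UVᵀ:
  R  [+0.96818 -0.06028 +0.24287]
  R  [+0.05071 +0.99768 +0.04549]
  R  [-0.24505 -0.03173 +0.96899]
t = (-0.24412, +0.13510, +0.86393) m
tr R = 2.934853; θ = arccos((tr R − 1)/2) = 0.255937 rad = 14.664°
axis k = ((R−Rᵀ)₃₂, (R−Rᵀ)₁₃, (R−Rᵀ)₂₁) / (2 sinθ) = (-0.152512, +0.963682, +0.219220)
rvec = θ·k = (-0.039034, +0.246642, +0.056106)

rvec=(-0.0390, 0.2466, 0.0561) tvec=(-0.2441, 0.1351, 0.8639)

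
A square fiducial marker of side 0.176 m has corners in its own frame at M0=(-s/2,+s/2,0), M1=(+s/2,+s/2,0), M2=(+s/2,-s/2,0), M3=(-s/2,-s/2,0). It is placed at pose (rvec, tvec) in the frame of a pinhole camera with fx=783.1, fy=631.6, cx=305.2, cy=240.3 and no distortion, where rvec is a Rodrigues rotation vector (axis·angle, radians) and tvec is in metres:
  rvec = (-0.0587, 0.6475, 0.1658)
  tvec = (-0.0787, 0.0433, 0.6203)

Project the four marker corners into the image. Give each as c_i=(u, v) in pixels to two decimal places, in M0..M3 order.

Intrinsics K: fx=783.1, fy=631.6, cx=305.2, cy=240.3
Marker side s = 0.176 m; corners in marker frame (Z=0):
  M0 = (-0.0880, +0.0880, 0)
  M1 = (+0.0880, +0.0880, 0)
  M2 = (+0.0880, -0.0880, 0)
  M3 = (-0.0880, -0.0880, 0)
rvec = (-0.0587, 0.6475, 0.1658), |rvec| = θ = 0.67096 rad = 38.443°
Rodrigues: sinθ=0.62174, 1−cosθ=0.21678; R = I + sinθ·[k]× + (1−cosθ)·[k]×²:
    [+0.78488 -0.17194 +0.59531]
    [+0.13533 +0.98510 +0.10609]
    [-0.60469 -0.00270 +0.79646]
t = (-0.0787, 0.0433, 0.6203) m
M0: Pc = R·M0+t = (-0.16290, +0.11808, +0.67327); u = 783.1·(-0.16290)/0.67327 + 305.2 = 115.7273, v = 631.6·(+0.11808)/0.67327 + 240.3 = 351.0707
M1: Pc = R·M1+t = (-0.02476, +0.14190, +0.56685); u = 783.1·(-0.02476)/0.56685 + 305.2 = 270.9929, v = 631.6·(+0.14190)/0.56685 + 240.3 = 398.4074
M2: Pc = R·M2+t = (+0.00550, -0.03148, +0.56733); u = 783.1·(+0.00550)/0.56733 + 305.2 = 312.7922, v = 631.6·(-0.03148)/0.56733 + 240.3 = 205.2539
M3: Pc = R·M3+t = (-0.13264, -0.05530, +0.67375); u = 783.1·(-0.13264)/0.67375 + 305.2 = 151.0335, v = 631.6·(-0.05530)/0.67375 + 240.3 = 188.4609

c0=(115.73, 351.07) c1=(270.99, 398.41) c2=(312.79, 205.25) c3=(151.03, 188.46)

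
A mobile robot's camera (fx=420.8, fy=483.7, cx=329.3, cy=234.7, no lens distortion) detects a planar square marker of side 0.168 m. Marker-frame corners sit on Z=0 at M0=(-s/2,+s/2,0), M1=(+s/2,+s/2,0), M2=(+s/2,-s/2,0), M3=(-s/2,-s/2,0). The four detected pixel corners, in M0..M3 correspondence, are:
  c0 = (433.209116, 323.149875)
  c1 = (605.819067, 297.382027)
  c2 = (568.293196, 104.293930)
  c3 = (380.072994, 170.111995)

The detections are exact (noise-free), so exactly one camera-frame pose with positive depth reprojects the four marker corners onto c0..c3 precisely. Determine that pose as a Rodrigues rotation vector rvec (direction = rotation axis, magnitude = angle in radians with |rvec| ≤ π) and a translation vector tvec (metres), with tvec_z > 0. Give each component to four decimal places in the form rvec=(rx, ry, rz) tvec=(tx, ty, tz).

rvec=(0.4370, 0.4429, -0.3330) tvec=(0.1561, -0.0024, 0.4097)

Intrinsics K: fx=420.8, fy=483.7, cx=329.3, cy=234.7
Marker side s = 0.168 m; corners in marker frame (Z=0):
  M0 = (-0.0840, +0.0840, 0)
  M1 = (+0.0840, +0.0840, 0)
  M2 = (+0.0840, -0.0840, 0)
  M3 = (-0.0840, -0.0840, 0)
Detected image corners:
  c0 = (433.209116, 323.149875) px
  c1 = (605.819067, 297.382027) px
  c2 = (568.293196, 104.293930) px
  c3 = (380.072994, 170.111995) px
Planar DLT: solve 8×8 A·h = b for H (H[2,2]=1):
  H  [+492.49321 +675.55050 +489.56694]
  H  [-524.88478 +1199.13850 +231.84196]
  H  [-1.16385 +0.80745 +1.00000]
B = K⁻¹H; ‖b₁‖=2.440607, ‖b₂‖=2.440607; λ = 2/(‖b₁‖+‖b₂‖) = 0.409734, sign → tz>0 ⇒ λ=+0.409734
r₁ = λ·B[:,0] = (+0.85272,-0.21324,-0.47687); r₂ = λ·B[:,1] = (+0.39888,+0.85524,+0.33084)
r₃ = r₁×r₂ = (+0.33729,-0.47233,+0.81434); SVD([r₁ r₂ r₃]) → R = UVᵀ:
  R  [+0.85272 +0.39888 +0.33729]
  R  [-0.21324 +0.85524 -0.47233]
  R  [-0.47687 +0.33084 +0.81434]
t = (+0.15605, -0.00242, +0.40973) m
tr R = 2.522294; θ = arccos((tr R − 1)/2) = 0.705717 rad = 40.435°
axis k = ((R−Rᵀ)₃₂, (R−Rᵀ)₁₃, (R−Rᵀ)₂₁) / (2 sinθ) = (+0.619175, +0.627646, -0.471893)
rvec = θ·k = (+0.436962, +0.442940, -0.333023)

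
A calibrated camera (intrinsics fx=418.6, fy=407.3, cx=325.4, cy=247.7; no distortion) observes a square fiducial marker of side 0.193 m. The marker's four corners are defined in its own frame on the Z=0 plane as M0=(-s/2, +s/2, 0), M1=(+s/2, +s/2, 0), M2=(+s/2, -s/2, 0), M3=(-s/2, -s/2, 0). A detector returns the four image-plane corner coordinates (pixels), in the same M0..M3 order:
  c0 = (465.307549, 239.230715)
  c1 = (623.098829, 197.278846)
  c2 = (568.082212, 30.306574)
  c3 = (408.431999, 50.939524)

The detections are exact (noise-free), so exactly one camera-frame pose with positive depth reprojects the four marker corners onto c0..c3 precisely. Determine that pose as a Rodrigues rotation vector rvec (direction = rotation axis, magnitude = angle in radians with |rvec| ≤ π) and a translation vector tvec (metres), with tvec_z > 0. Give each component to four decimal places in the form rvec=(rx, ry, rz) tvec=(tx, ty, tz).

rvec=(-0.0955, -0.2432, -0.2559) tvec=(0.1955, -0.1241, 0.4196)

Intrinsics K: fx=418.6, fy=407.3, cx=325.4, cy=247.7
Marker side s = 0.193 m; corners in marker frame (Z=0):
  M0 = (-0.0965, +0.0965, 0)
  M1 = (+0.0965, +0.0965, 0)
  M2 = (+0.0965, -0.0965, 0)
  M3 = (-0.0965, -0.0965, 0)
Detected image corners:
  c0 = (465.307549, 239.230715) px
  c1 = (623.098829, 197.278846) px
  c2 = (568.082212, 30.306574) px
  c3 = (408.431999, 50.939524) px
Planar DLT: solve 8×8 A·h = b for H (H[2,2]=1):
  H  [+1129.90346 +212.55688 +520.38826]
  H  [-84.25259 +897.87996 +127.26060]
  H  [+0.59556 -0.14924 +1.00000]
B = K⁻¹H; ‖b₁‖=2.383163, ‖b₂‖=2.383163; λ = 2/(‖b₁‖+‖b₂‖) = 0.419610, sign → tz>0 ⇒ λ=+0.419610
r₁ = λ·B[:,0] = (+0.93837,-0.23878,+0.24990); r₂ = λ·B[:,1] = (+0.26175,+0.96310,-0.06262)
r₃ = r₁×r₂ = (-0.22573,+0.12418,+0.96624); SVD([r₁ r₂ r₃]) → R = UVᵀ:
  R  [+0.93837 +0.26175 -0.22573]
  R  [-0.23878 +0.96310 +0.12418]
  R  [+0.24990 -0.06262 +0.96624]
t = (+0.19546, -0.12408, +0.41961) m
tr R = 2.867713; θ = arccos((tr R − 1)/2) = 0.365749 rad = 20.956°
axis k = ((R−Rᵀ)₃₂, (R−Rᵀ)₁₃, (R−Rᵀ)₂₁) / (2 sinθ) = (-0.261148, -0.664946, -0.699749)
rvec = θ·k = (-0.095515, -0.243203, -0.255932)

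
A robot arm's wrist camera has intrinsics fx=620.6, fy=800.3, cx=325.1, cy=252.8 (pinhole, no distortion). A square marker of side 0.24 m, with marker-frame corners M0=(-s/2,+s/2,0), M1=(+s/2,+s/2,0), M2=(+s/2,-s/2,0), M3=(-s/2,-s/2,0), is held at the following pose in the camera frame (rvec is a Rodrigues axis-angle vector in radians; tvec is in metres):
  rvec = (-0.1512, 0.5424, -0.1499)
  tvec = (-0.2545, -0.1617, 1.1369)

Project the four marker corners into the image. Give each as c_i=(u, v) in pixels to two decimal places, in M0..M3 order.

c0=(143.53, 237.43) c1=(242.29, 202.64) c2=(231.80, 33.66) c3=(137.62, 83.88)

Intrinsics K: fx=620.6, fy=800.3, cx=325.1, cy=252.8
Marker side s = 0.24 m; corners in marker frame (Z=0):
  M0 = (-0.1200, +0.1200, 0)
  M1 = (+0.1200, +0.1200, 0)
  M2 = (+0.1200, -0.1200, 0)
  M3 = (-0.1200, -0.1200, 0)
rvec = (-0.1512, 0.5424, -0.1499), |rvec| = θ = 0.58269 rad = 33.386°
Rodrigues: sinθ=0.55027, 1−cosθ=0.16502; R = I + sinθ·[k]× + (1−cosθ)·[k]×²:
    [+0.84610 +0.10170 +0.52324]
    [-0.18142 +0.97797 +0.10327]
    [-0.50121 -0.18230 +0.84591]
t = (-0.2545, -0.1617, 1.1369) m
M0: Pc = R·M0+t = (-0.34383, -0.02257, +1.17517); u = 620.6·(-0.34383)/1.17517 + 325.1 = 143.5267, v = 800.3·(-0.02257)/1.17517 + 252.8 = 237.4272
M1: Pc = R·M1+t = (-0.14076, -0.06611, +1.05488); u = 620.6·(-0.14076)/1.05488 + 325.1 = 242.2864, v = 800.3·(-0.06611)/1.05488 + 252.8 = 202.6416
M2: Pc = R·M2+t = (-0.16517, -0.30083, +1.09863); u = 620.6·(-0.16517)/1.09863 + 325.1 = 231.7964, v = 800.3·(-0.30083)/1.09863 + 252.8 = 33.6625
M3: Pc = R·M3+t = (-0.36824, -0.25729, +1.21892); u = 620.6·(-0.36824)/1.21892 + 325.1 = 137.6170, v = 800.3·(-0.25729)/1.21892 + 252.8 = 83.8753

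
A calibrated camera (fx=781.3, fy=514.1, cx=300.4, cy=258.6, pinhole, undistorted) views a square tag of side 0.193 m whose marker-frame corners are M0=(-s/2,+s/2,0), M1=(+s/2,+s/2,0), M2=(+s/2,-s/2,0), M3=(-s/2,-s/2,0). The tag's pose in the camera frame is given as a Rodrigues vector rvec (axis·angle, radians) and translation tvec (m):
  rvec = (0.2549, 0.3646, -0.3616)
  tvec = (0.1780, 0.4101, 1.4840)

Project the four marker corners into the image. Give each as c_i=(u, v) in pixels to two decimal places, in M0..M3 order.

c0=(367.05, 434.36) c1=(460.29, 423.27) c2=(423.25, 364.40) c3=(329.74, 378.69)

Intrinsics K: fx=781.3, fy=514.1, cx=300.4, cy=258.6
Marker side s = 0.193 m; corners in marker frame (Z=0):
  M0 = (-0.0965, +0.0965, 0)
  M1 = (+0.0965, +0.0965, 0)
  M2 = (+0.0965, -0.0965, 0)
  M3 = (-0.0965, -0.0965, 0)
rvec = (0.2549, 0.3646, -0.3616), |rvec| = θ = 0.57329 rad = 32.847°
Rodrigues: sinθ=0.54240, 1−cosθ=0.15988; R = I + sinθ·[k]× + (1−cosθ)·[k]×²:
    [+0.87173 +0.38733 +0.30012]
    [-0.29691 +0.90479 -0.30530]
    [-0.38979 +0.17703 +0.90373]
t = (0.1780, 0.4101, 1.4840) m
M0: Pc = R·M0+t = (+0.13126, +0.52606, +1.53870); u = 781.3·(+0.13126)/1.53870 + 300.4 = 367.0470, v = 514.1·(+0.52606)/1.53870 + 258.6 = 434.3649
M1: Pc = R·M1+t = (+0.29950, +0.46876, +1.46347); u = 781.3·(+0.29950)/1.46347 + 300.4 = 460.2929, v = 514.1·(+0.46876)/1.46347 + 258.6 = 423.2703
M2: Pc = R·M2+t = (+0.22474, +0.29414, +1.42930); u = 781.3·(+0.22474)/1.42930 + 300.4 = 423.2524, v = 514.1·(+0.29414)/1.42930 + 258.6 = 364.3969
M3: Pc = R·M3+t = (+0.05650, +0.35144, +1.50453); u = 781.3·(+0.05650)/1.50453 + 300.4 = 329.7411, v = 514.1·(+0.35144)/1.50453 + 258.6 = 378.6873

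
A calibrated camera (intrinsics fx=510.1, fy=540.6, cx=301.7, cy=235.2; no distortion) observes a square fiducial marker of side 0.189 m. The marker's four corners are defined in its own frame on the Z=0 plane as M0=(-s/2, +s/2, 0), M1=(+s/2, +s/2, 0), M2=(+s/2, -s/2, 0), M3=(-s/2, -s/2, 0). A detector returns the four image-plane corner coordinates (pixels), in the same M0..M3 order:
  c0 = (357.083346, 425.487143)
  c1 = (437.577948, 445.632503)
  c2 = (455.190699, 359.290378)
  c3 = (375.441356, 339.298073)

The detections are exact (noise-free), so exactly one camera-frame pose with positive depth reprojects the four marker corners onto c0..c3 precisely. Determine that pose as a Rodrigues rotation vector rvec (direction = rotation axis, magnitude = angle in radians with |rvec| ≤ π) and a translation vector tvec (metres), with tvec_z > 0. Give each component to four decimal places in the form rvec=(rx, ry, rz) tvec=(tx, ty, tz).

Intrinsics K: fx=510.1, fy=540.6, cx=301.7, cy=235.2
Marker side s = 0.189 m; corners in marker frame (Z=0):
  M0 = (-0.0945, +0.0945, 0)
  M1 = (+0.0945, +0.0945, 0)
  M2 = (+0.0945, -0.0945, 0)
  M3 = (-0.0945, -0.0945, 0)
Detected image corners:
  c0 = (357.083346, 425.487143) px
  c1 = (437.577948, 445.632503) px
  c2 = (455.190699, 359.290378) px
  c3 = (375.441356, 339.298073) px
Planar DLT: solve 8×8 A·h = b for H (H[2,2]=1):
  H  [+424.71288 -114.97869 +406.37220]
  H  [+106.95139 +437.29129 +392.23007]
  H  [+0.00196 -0.04877 +1.00000]
B = K⁻¹H; ‖b₁‖=0.854467, ‖b₂‖=0.854467; λ = 2/(‖b₁‖+‖b₂‖) = 1.170321, sign → tz>0 ⇒ λ=+1.170321
r₁ = λ·B[:,0] = (+0.97306,+0.23054,+0.00229); r₂ = λ·B[:,1] = (-0.23003,+0.97151,-0.05708)
r₃ = r₁×r₂ = (-0.01539,+0.05502,+0.99837); SVD([r₁ r₂ r₃]) → R = UVᵀ:
  R  [+0.97306 -0.23003 -0.01539]
  R  [+0.23054 +0.97151 +0.05502]
  R  [+0.00229 -0.05708 +0.99837]
t = (+0.24015, +0.33995, +1.17032) m
tr R = 2.942935; θ = arccos((tr R − 1)/2) = 0.239455 rad = 13.720°
axis k = ((R−Rᵀ)₃₂, (R−Rᵀ)₁₃, (R−Rᵀ)₂₁) / (2 sinθ) = (-0.236323, -0.037274, +0.970959)
rvec = θ·k = (-0.056589, -0.008925, +0.232501)

rvec=(-0.0566, -0.0089, 0.2325) tvec=(0.2401, 0.3399, 1.1703)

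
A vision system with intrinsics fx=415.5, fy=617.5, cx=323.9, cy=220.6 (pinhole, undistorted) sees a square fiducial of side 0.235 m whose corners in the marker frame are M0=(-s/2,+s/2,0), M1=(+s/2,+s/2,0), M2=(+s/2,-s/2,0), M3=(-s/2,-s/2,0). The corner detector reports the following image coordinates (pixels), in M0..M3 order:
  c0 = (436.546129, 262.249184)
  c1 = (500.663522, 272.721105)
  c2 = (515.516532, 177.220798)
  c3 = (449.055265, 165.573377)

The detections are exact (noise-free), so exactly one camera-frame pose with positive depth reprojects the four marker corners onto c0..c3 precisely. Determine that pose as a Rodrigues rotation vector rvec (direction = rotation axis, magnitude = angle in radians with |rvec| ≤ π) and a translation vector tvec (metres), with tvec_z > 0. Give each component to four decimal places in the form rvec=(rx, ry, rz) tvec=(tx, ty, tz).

Intrinsics K: fx=415.5, fy=617.5, cx=323.9, cy=220.6
Marker side s = 0.235 m; corners in marker frame (Z=0):
  M0 = (-0.1175, +0.1175, 0)
  M1 = (+0.1175, +0.1175, 0)
  M2 = (+0.1175, -0.1175, 0)
  M3 = (-0.1175, -0.1175, 0)
Detected image corners:
  c0 = (436.546129, 262.249184) px
  c1 = (500.663522, 272.721105) px
  c2 = (515.516532, 177.220798) px
  c3 = (449.055265, 165.573377) px
Planar DLT: solve 8×8 A·h = b for H (H[2,2]=1):
  H  [+293.73806 +17.74813 +475.44603]
  H  [+54.40244 +443.94631 +220.36519]
  H  [+0.03366 +0.15982 +1.00000]
B = K⁻¹H; ‖b₁‖=0.685774, ‖b₂‖=0.685774; λ = 2/(‖b₁‖+‖b₂‖) = 1.458207, sign → tz>0 ⇒ λ=+1.458207
r₁ = λ·B[:,0] = (+0.99261,+0.11093,+0.04909); r₂ = λ·B[:,1] = (-0.11938,+0.96511,+0.23305)
r₃ = r₁×r₂ = (-0.02152,-0.23719,+0.97123); SVD([r₁ r₂ r₃]) → R = UVᵀ:
  R  [+0.99261 -0.11938 -0.02152]
  R  [+0.11093 +0.96511 -0.23719]
  R  [+0.04909 +0.23305 +0.97123]
t = (+0.53185, -0.00055, +1.45821) m
tr R = 2.928949; θ = arccos((tr R − 1)/2) = 0.267349 rad = 15.318°
axis k = ((R−Rᵀ)₃₂, (R−Rᵀ)₁₃, (R−Rᵀ)₂₁) / (2 sinθ) = (+0.890009, -0.133640, +0.435918)
rvec = θ·k = (+0.237943, -0.035728, +0.116542)

rvec=(0.2379, -0.0357, 0.1165) tvec=(0.5319, -0.0006, 1.4582)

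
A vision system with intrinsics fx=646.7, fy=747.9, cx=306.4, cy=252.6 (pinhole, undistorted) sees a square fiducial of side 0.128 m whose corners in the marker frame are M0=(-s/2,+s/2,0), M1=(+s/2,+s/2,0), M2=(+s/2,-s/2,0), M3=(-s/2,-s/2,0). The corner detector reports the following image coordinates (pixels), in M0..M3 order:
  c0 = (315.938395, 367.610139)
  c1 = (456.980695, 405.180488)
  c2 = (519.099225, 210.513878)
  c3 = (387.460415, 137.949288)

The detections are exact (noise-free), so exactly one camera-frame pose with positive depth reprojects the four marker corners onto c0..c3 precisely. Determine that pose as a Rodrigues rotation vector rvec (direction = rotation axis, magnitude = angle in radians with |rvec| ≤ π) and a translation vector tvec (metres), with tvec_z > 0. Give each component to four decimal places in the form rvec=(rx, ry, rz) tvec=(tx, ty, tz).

Intrinsics K: fx=646.7, fy=747.9, cx=306.4, cy=252.6
Marker side s = 0.128 m; corners in marker frame (Z=0):
  M0 = (-0.0640, +0.0640, 0)
  M1 = (+0.0640, +0.0640, 0)
  M2 = (+0.0640, -0.0640, 0)
  M3 = (-0.0640, -0.0640, 0)
Detected image corners:
  c0 = (315.938395, 367.610139) px
  c1 = (456.980695, 405.180488) px
  c2 = (519.099225, 210.513878) px
  c3 = (387.460415, 137.949288) px
Planar DLT: solve 8×8 A·h = b for H (H[2,2]=1):
  H  [+1597.43209 -484.52322 +425.22269]
  H  [+784.72119 +1669.49619 +283.10490]
  H  [+1.26725 +0.08224 +1.00000]
B = K⁻¹H; ‖b₁‖=2.342581, ‖b₂‖=2.342581; λ = 2/(‖b₁‖+‖b₂‖) = 0.426880, sign → tz>0 ⇒ λ=+0.426880
r₁ = λ·B[:,0] = (+0.79815,+0.26519,+0.54096); r₂ = λ·B[:,1] = (-0.33646,+0.94104,+0.03511)
r₃ = r₁×r₂ = (-0.49976,-0.21003,+0.84031); SVD([r₁ r₂ r₃]) → R = UVᵀ:
  R  [+0.79815 -0.33646 -0.49976]
  R  [+0.26519 +0.94104 -0.21003]
  R  [+0.54096 +0.03511 +0.84031]
t = (+0.07843, +0.01741, +0.42688) m
tr R = 2.579502; θ = arccos((tr R − 1)/2) = 0.660393 rad = 37.838°
axis k = ((R−Rᵀ)₃₂, (R−Rᵀ)₁₃, (R−Rᵀ)₂₁) / (2 sinθ) = (+0.199813, -0.848282, +0.490401)
rvec = θ·k = (+0.131955, -0.560200, +0.323857)

rvec=(0.1320, -0.5602, 0.3239) tvec=(0.0784, 0.0174, 0.4269)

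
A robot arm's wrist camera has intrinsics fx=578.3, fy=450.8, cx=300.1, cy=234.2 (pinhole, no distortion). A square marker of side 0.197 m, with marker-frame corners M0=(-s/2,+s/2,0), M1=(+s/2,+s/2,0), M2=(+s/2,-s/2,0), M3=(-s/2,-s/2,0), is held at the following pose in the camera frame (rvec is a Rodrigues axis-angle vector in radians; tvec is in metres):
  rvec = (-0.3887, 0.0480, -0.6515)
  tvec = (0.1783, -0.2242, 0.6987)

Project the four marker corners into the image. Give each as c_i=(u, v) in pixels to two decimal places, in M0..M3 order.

c0=(438.83, 169.73) c1=(571.13, 91.75) c2=(455.47, 18.82) c3=(333.92, 87.51)

Intrinsics K: fx=578.3, fy=450.8, cx=300.1, cy=234.2
Marker side s = 0.197 m; corners in marker frame (Z=0):
  M0 = (-0.0985, +0.0985, 0)
  M1 = (+0.0985, +0.0985, 0)
  M2 = (+0.0985, -0.0985, 0)
  M3 = (-0.0985, -0.0985, 0)
rvec = (-0.3887, 0.0480, -0.6515), |rvec| = θ = 0.76016 rad = 43.554°
Rodrigues: sinθ=0.68904, 1−cosθ=0.27527; R = I + sinθ·[k]× + (1−cosθ)·[k]×²:
    [+0.79670 +0.58166 +0.16415]
    [-0.59943 +0.72582 +0.33743]
    [+0.07713 -0.36723 +0.92693]
t = (0.1783, -0.2242, 0.6987) m
M0: Pc = R·M0+t = (+0.15712, -0.09366, +0.65493); u = 578.3·(+0.15712)/0.65493 + 300.1 = 438.8343, v = 450.8·(-0.09366)/0.65493 + 234.2 = 169.7306
M1: Pc = R·M1+t = (+0.31407, -0.21175, +0.67013); u = 578.3·(+0.31407)/0.67013 + 300.1 = 571.1324, v = 450.8·(-0.21175)/0.67013 + 234.2 = 91.7533
M2: Pc = R·M2+t = (+0.19948, -0.35474, +0.74247); u = 578.3·(+0.19948)/0.74247 + 300.1 = 455.4740, v = 450.8·(-0.35474)/0.74247 + 234.2 = 18.8164
M3: Pc = R·M3+t = (+0.04253, -0.23665, +0.72727); u = 578.3·(+0.04253)/0.72727 + 300.1 = 333.9196, v = 450.8·(-0.23665)/0.72727 + 234.2 = 87.5132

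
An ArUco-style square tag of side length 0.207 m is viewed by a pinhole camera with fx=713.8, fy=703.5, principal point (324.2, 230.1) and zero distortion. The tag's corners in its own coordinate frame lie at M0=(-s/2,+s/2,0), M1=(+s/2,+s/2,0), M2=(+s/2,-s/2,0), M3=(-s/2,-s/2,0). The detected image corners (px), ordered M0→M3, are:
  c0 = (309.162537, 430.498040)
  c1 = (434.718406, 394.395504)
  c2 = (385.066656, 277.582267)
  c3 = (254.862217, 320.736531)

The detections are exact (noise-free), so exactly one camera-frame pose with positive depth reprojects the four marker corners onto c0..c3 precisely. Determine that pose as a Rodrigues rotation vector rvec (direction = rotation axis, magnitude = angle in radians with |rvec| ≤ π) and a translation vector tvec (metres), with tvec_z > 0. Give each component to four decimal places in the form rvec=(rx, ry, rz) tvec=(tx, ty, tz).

rvec=(0.3247, 0.1722, -0.3742) tvec=(0.0315, 0.1938, 1.0681)

Intrinsics K: fx=713.8, fy=703.5, cx=324.2, cy=230.1
Marker side s = 0.207 m; corners in marker frame (Z=0):
  M0 = (-0.1035, +0.1035, 0)
  M1 = (+0.1035, +0.1035, 0)
  M2 = (+0.1035, -0.1035, 0)
  M3 = (-0.1035, -0.1035, 0)
Detected image corners:
  c0 = (309.162537, 430.498040) px
  c1 = (434.718406, 394.395504) px
  c2 = (385.066656, 277.582267) px
  c3 = (254.862217, 320.736531) px
Planar DLT: solve 8×8 A·h = b for H (H[2,2]=1):
  H  [+545.00066 +341.54457 +345.26744]
  H  [-265.52032 +639.69043 +357.76142]
  H  [-0.20949 +0.26076 +1.00000]
B = K⁻¹H; ‖b₁‖=0.936282, ‖b₂‖=0.936282; λ = 2/(‖b₁‖+‖b₂‖) = 1.068054, sign → tz>0 ⇒ λ=+1.068054
r₁ = λ·B[:,0] = (+0.91711,-0.32993,-0.22375); r₂ = λ·B[:,1] = (+0.38456,+0.88009,+0.27850)
r₃ = r₁×r₂ = (+0.10503,-0.34146,+0.93401); SVD([r₁ r₂ r₃]) → R = UVᵀ:
  R  [+0.91711 +0.38456 +0.10503]
  R  [-0.32993 +0.88009 -0.34146]
  R  [-0.22375 +0.27850 +0.93401]
t = (+0.03152, +0.19382, +1.06805) m
tr R = 2.731201; θ = arccos((tr R − 1)/2) = 0.524448 rad = 30.049°
axis k = ((R−Rᵀ)₃₂, (R−Rᵀ)₁₃, (R−Rᵀ)₂₁) / (2 sinθ) = (+0.619051, +0.328302, -0.713438)
rvec = θ·k = (+0.324660, +0.172177, -0.374161)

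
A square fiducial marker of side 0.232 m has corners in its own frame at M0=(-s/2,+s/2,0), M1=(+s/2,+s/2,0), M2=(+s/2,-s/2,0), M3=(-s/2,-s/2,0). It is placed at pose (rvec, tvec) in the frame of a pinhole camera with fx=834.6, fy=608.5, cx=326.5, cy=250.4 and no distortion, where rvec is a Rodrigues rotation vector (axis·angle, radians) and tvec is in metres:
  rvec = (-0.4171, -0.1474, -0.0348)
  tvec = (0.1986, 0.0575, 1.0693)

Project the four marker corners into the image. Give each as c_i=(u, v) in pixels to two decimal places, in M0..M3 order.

Intrinsics K: fx=834.6, fy=608.5, cx=326.5, cy=250.4
Marker side s = 0.232 m; corners in marker frame (Z=0):
  M0 = (-0.1160, +0.1160, 0)
  M1 = (+0.1160, +0.1160, 0)
  M2 = (+0.1160, -0.1160, 0)
  M3 = (-0.1160, -0.1160, 0)
rvec = (-0.4171, -0.1474, -0.0348), |rvec| = θ = 0.44375 rad = 25.425°
Rodrigues: sinθ=0.42933, 1−cosθ=0.09685; R = I + sinθ·[k]× + (1−cosθ)·[k]×²:
    [+0.98872 +0.06391 -0.13547]
    [-0.00343 +0.91384 +0.40607]
    [+0.14975 -0.40102 +0.90375]
t = (0.1986, 0.0575, 1.0693) m
M0: Pc = R·M0+t = (+0.09132, +0.16390, +1.00541); u = 834.6·(+0.09132)/1.00541 + 326.5 = 402.3072, v = 608.5·(+0.16390)/1.00541 + 250.4 = 349.5982
M1: Pc = R·M1+t = (+0.32070, +0.16311, +1.04015); u = 834.6·(+0.32070)/1.04015 + 326.5 = 583.8278, v = 608.5·(+0.16311)/1.04015 + 250.4 = 345.8194
M2: Pc = R·M2+t = (+0.30588, -0.04890, +1.13319); u = 834.6·(+0.30588)/1.13319 + 326.5 = 551.7807, v = 608.5·(-0.04890)/1.13319 + 250.4 = 224.1401
M3: Pc = R·M3+t = (+0.07650, -0.04811, +1.09845); u = 834.6·(+0.07650)/1.09845 + 326.5 = 384.6211, v = 608.5·(-0.04811)/1.09845 + 250.4 = 223.7504

c0=(402.31, 349.60) c1=(583.83, 345.82) c2=(551.78, 224.14) c3=(384.62, 223.75)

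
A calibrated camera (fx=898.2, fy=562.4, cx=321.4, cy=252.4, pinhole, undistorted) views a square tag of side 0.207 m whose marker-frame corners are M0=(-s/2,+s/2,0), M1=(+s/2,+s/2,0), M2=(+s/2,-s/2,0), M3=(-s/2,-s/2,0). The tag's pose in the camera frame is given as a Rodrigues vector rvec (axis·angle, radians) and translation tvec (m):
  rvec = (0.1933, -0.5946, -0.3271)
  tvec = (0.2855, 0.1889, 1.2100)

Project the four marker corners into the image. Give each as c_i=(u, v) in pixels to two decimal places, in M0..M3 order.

Intrinsics K: fx=898.2, fy=562.4, cx=321.4, cy=252.4
Marker side s = 0.207 m; corners in marker frame (Z=0):
  M0 = (-0.1035, +0.1035, 0)
  M1 = (+0.1035, +0.1035, 0)
  M2 = (+0.1035, -0.1035, 0)
  M3 = (-0.1035, -0.1035, 0)
rvec = (0.1933, -0.5946, -0.3271), |rvec| = θ = 0.70563 rad = 40.429°
Rodrigues: sinθ=0.64851, 1−cosθ=0.23879; R = I + sinθ·[k]× + (1−cosθ)·[k]×²:
    [+0.77913 +0.24550 -0.57680]
    [-0.35575 +0.93077 -0.08438]
    [+0.51615 +0.27093 +0.81252]
t = (0.2855, 0.1889, 1.2100) m
M0: Pc = R·M0+t = (+0.23027, +0.32205, +1.18462); u = 898.2·(+0.23027)/1.18462 + 321.4 = 495.9947, v = 562.4·(+0.32205)/1.18462 + 252.4 = 405.2956
M1: Pc = R·M1+t = (+0.39155, +0.24841, +1.29146); u = 898.2·(+0.39155)/1.29146 + 321.4 = 593.7185, v = 562.4·(+0.24841)/1.29146 + 252.4 = 360.5784
M2: Pc = R·M2+t = (+0.34073, +0.05575, +1.23538); u = 898.2·(+0.34073)/1.23538 + 321.4 = 569.1326, v = 562.4·(+0.05575)/1.23538 + 252.4 = 277.7781
M3: Pc = R·M3+t = (+0.17945, +0.12939, +1.12854); u = 898.2·(+0.17945)/1.12854 + 321.4 = 464.2247, v = 562.4·(+0.12939)/1.12854 + 252.4 = 316.8785

c0=(495.99, 405.30) c1=(593.72, 360.58) c2=(569.13, 277.78) c3=(464.22, 316.88)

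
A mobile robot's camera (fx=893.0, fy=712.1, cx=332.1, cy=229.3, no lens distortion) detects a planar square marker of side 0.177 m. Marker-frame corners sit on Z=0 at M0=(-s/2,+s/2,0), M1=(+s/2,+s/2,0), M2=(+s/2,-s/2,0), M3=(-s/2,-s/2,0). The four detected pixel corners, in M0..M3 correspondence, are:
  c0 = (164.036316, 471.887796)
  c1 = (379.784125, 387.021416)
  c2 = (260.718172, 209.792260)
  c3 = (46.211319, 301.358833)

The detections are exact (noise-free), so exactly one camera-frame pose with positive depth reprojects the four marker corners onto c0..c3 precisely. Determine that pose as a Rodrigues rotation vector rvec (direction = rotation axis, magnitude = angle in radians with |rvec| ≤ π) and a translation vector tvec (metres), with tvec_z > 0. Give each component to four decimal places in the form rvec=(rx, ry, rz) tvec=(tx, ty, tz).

rvec=(0.0709, 0.1036, -0.4862) tvec=(-0.0858, 0.1020, 0.6344)

Intrinsics K: fx=893.0, fy=712.1, cx=332.1, cy=229.3
Marker side s = 0.177 m; corners in marker frame (Z=0):
  M0 = (-0.0885, +0.0885, 0)
  M1 = (+0.0885, +0.0885, 0)
  M2 = (+0.0885, -0.0885, 0)
  M3 = (-0.0885, -0.0885, 0)
Detected image corners:
  c0 = (164.036316, 471.887796) px
  c1 = (379.784125, 387.021416) px
  c2 = (260.718172, 209.792260) px
  c3 = (46.211319, 301.358833) px
Planar DLT: solve 8×8 A·h = b for H (H[2,2]=1):
  H  [+1176.48800 +683.63584 +211.30209]
  H  [-560.99638 +1005.42666 +343.75468]
  H  [-0.18309 +0.06822 +1.00000]
B = K⁻¹H; ‖b₁‖=1.576225, ‖b₂‖=1.576225; λ = 2/(‖b₁‖+‖b₂‖) = 0.634427, sign → tz>0 ⇒ λ=+0.634427
r₁ = λ·B[:,0] = (+0.87903,-0.46240,-0.11616); r₂ = λ·B[:,1] = (+0.46959,+0.88182,+0.04328)
r₃ = r₁×r₂ = (+0.08242,-0.09259,+0.99229); SVD([r₁ r₂ r₃]) → R = UVᵀ:
  R  [+0.87903 +0.46959 +0.08242]
  R  [-0.46240 +0.88182 -0.09259]
  R  [-0.11616 +0.04328 +0.99229]
t = (-0.08582, +0.10197, +0.63443) m
tr R = 2.753139; θ = arccos((tr R − 1)/2) = 0.502109 rad = 28.769°
axis k = ((R−Rᵀ)₃₂, (R−Rᵀ)₁₃, (R−Rᵀ)₂₁) / (2 sinθ) = (+0.141157, +0.206306, -0.968252)
rvec = θ·k = (+0.070876, +0.103588, -0.486168)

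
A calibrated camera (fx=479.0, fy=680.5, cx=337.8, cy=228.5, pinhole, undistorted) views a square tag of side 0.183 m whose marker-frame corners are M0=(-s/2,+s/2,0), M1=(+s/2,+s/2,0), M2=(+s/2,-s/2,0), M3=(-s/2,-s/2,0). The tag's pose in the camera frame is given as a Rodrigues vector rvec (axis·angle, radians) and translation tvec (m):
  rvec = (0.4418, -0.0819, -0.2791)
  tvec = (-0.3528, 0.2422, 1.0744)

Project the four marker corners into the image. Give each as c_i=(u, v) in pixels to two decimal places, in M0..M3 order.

Intrinsics K: fx=479.0, fy=680.5, cx=337.8, cy=228.5
Marker side s = 0.183 m; corners in marker frame (Z=0):
  M0 = (-0.0915, +0.0915, 0)
  M1 = (+0.0915, +0.0915, 0)
  M2 = (+0.0915, -0.0915, 0)
  M3 = (-0.0915, -0.0915, 0)
rvec = (0.4418, -0.0819, -0.2791), |rvec| = θ = 0.52895 rad = 30.307°
Rodrigues: sinθ=0.50463, 1−cosθ=0.13666; R = I + sinθ·[k]× + (1−cosθ)·[k]×²:
    [+0.95867 +0.24859 -0.13836]
    [-0.28394 +0.86661 -0.41032]
    [+0.01790 +0.43265 +0.90138]
t = (-0.3528, 0.2422, 1.0744) m
M0: Pc = R·M0+t = (-0.41777, +0.34748, +1.11235); u = 479.0·(-0.41777)/1.11235 + 337.8 = 157.8987, v = 680.5·(+0.34748)/1.11235 + 228.5 = 441.0745
M1: Pc = R·M1+t = (-0.24234, +0.29551, +1.11563); u = 479.0·(-0.24234)/1.11563 + 337.8 = 233.7521, v = 680.5·(+0.29551)/1.11563 + 228.5 = 408.7555
M2: Pc = R·M2+t = (-0.28783, +0.13692, +1.03645); u = 479.0·(-0.28783)/1.03645 + 337.8 = 204.7794, v = 680.5·(+0.13692)/1.03645 + 228.5 = 318.4002
M3: Pc = R·M3+t = (-0.46326, +0.18889, +1.03317); u = 479.0·(-0.46326)/1.03317 + 337.8 = 123.0212, v = 680.5·(+0.18889)/1.03317 + 228.5 = 352.9094

c0=(157.90, 441.07) c1=(233.75, 408.76) c2=(204.78, 318.40) c3=(123.02, 352.91)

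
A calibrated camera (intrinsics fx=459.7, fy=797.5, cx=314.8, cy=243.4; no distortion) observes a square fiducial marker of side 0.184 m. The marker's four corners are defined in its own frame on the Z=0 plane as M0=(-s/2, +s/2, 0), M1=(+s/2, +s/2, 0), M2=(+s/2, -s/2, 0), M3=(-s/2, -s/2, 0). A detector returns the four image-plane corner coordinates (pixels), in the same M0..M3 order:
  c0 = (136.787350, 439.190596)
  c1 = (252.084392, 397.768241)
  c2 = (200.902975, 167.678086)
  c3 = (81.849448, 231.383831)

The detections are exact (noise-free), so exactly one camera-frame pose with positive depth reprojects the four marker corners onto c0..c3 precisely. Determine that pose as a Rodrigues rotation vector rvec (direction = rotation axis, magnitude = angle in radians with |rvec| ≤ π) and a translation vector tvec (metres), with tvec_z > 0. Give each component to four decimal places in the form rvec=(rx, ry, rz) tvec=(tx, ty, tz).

rvec=(0.2774, 0.2504, -0.2832) tvec=(-0.1960, 0.0537, 0.6070)

Intrinsics K: fx=459.7, fy=797.5, cx=314.8, cy=243.4
Marker side s = 0.184 m; corners in marker frame (Z=0):
  M0 = (-0.0920, +0.0920, 0)
  M1 = (+0.0920, +0.0920, 0)
  M2 = (+0.0920, -0.0920, 0)
  M3 = (-0.0920, -0.0920, 0)
Detected image corners:
  c0 = (136.787350, 439.190596) px
  c1 = (252.084392, 397.768241) px
  c2 = (200.902975, 167.678086) px
  c3 = (81.849448, 231.383831) px
Planar DLT: solve 8×8 A·h = b for H (H[2,2]=1):
  H  [+559.03081 +353.11823 +166.35530]
  H  [-426.04125 +1305.73454 +313.97825]
  H  [-0.46116 +0.38306 +1.00000]
B = K⁻¹H; ‖b₁‖=1.647465, ‖b₂‖=1.647465; λ = 2/(‖b₁‖+‖b₂‖) = 0.606993, sign → tz>0 ⇒ λ=+0.606993
r₁ = λ·B[:,0] = (+0.92984,-0.23884,-0.27992); r₂ = λ·B[:,1] = (+0.30704,+0.92286,+0.23251)
r₃ = r₁×r₂ = (+0.20280,-0.30215,+0.93144); SVD([r₁ r₂ r₃]) → R = UVᵀ:
  R  [+0.92984 +0.30704 +0.20280]
  R  [-0.23884 +0.92286 -0.30215]
  R  [-0.27992 +0.23251 +0.93144]
t = (-0.19601, +0.05372, +0.60699) m
tr R = 2.784138; θ = arccos((tr R − 1)/2) = 0.468894 rad = 26.866°
axis k = ((R−Rᵀ)₃₂, (R−Rᵀ)₁₃, (R−Rᵀ)₂₁) / (2 sinθ) = (+0.591568, +0.534097, -0.603977)
rvec = θ·k = (+0.277382, +0.250435, -0.283201)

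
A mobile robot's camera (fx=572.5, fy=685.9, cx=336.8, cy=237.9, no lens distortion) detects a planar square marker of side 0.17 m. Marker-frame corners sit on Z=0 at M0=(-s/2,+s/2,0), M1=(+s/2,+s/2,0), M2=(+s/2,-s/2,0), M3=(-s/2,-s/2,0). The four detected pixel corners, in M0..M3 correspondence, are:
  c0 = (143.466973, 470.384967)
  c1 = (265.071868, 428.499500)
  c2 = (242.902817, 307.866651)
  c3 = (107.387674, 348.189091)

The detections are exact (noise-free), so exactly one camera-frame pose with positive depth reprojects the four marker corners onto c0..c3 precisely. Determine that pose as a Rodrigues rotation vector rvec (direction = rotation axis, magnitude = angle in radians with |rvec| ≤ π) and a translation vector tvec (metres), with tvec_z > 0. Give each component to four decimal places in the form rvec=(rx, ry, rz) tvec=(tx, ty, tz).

rvec=(0.4376, -0.2565, -0.1776) tvec=(-0.1932, 0.1706, 0.7632)

Intrinsics K: fx=572.5, fy=685.9, cx=336.8, cy=237.9
Marker side s = 0.17 m; corners in marker frame (Z=0):
  M0 = (-0.0850, +0.0850, 0)
  M1 = (+0.0850, +0.0850, 0)
  M2 = (+0.0850, -0.0850, 0)
  M3 = (-0.0850, -0.0850, 0)
Detected image corners:
  c0 = (143.466973, 470.384967) px
  c1 = (265.071868, 428.499500) px
  c2 = (242.902817, 307.866651) px
  c3 = (107.387674, 348.189091) px
Planar DLT: solve 8×8 A·h = b for H (H[2,2]=1):
  H  [+805.54284 +279.49842 +191.89703]
  H  [-136.87648 +937.69812 +391.23070]
  H  [+0.27046 +0.57520 +1.00000]
B = K⁻¹H; ‖b₁‖=1.310189, ‖b₂‖=1.310189; λ = 2/(‖b₁‖+‖b₂‖) = 0.763249, sign → tz>0 ⇒ λ=+0.763249
r₁ = λ·B[:,0] = (+0.95250,-0.22391,+0.20643); r₂ = λ·B[:,1] = (+0.11435,+0.89117,+0.43902)
r₃ = r₁×r₂ = (-0.28226,-0.39456,+0.87444); SVD([r₁ r₂ r₃]) → R = UVᵀ:
  R  [+0.95250 +0.11435 -0.28226]
  R  [-0.22391 +0.89117 -0.39456]
  R  [+0.20643 +0.43902 +0.87444]
t = (-0.19318, +0.17062, +0.76325) m
tr R = 2.718109; θ = arccos((tr R − 1)/2) = 0.537377 rad = 30.789°
axis k = ((R−Rᵀ)₃₂, (R−Rᵀ)₁₃, (R−Rᵀ)₂₁) / (2 sinθ) = (+0.814234, -0.477343, -0.330404)
rvec = θ·k = (+0.437551, -0.256513, -0.177551)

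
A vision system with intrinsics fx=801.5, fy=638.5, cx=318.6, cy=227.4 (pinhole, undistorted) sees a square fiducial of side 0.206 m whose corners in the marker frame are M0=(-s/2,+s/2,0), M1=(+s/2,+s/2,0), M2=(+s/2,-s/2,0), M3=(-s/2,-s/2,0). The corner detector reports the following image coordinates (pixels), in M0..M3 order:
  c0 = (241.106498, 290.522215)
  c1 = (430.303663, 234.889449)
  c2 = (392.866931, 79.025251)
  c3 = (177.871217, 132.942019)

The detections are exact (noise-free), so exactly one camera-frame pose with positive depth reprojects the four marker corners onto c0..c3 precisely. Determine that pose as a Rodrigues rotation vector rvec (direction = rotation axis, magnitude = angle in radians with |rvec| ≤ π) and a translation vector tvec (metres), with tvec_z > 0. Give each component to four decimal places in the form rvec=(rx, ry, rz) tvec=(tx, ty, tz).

Intrinsics K: fx=801.5, fy=638.5, cx=318.6, cy=227.4
Marker side s = 0.206 m; corners in marker frame (Z=0):
  M0 = (-0.1030, +0.1030, 0)
  M1 = (+0.1030, +0.1030, 0)
  M2 = (+0.1030, -0.1030, 0)
  M3 = (-0.1030, -0.1030, 0)
Detected image corners:
  c0 = (241.106498, 290.522215) px
  c1 = (430.303663, 234.889449) px
  c2 = (392.866931, 79.025251) px
  c3 = (177.871217, 132.942019) px
Planar DLT: solve 8×8 A·h = b for H (H[2,2]=1):
  H  [+1054.50688 +415.99178 +314.56583]
  H  [-220.39434 +863.52326 +188.14754]
  H  [+0.24813 +0.55788 +1.00000]
B = K⁻¹H; ‖b₁‖=1.315561, ‖b₂‖=1.315561; λ = 2/(‖b₁‖+‖b₂‖) = 0.760132, sign → tz>0 ⇒ λ=+0.760132
r₁ = λ·B[:,0] = (+0.92511,-0.32955,+0.18861); r₂ = λ·B[:,1] = (+0.22595,+0.87699,+0.42406)
r₃ = r₁×r₂ = (-0.30516,-0.34968,+0.88577); SVD([r₁ r₂ r₃]) → R = UVᵀ:
  R  [+0.92511 +0.22595 -0.30516]
  R  [-0.32955 +0.87699 -0.34968]
  R  [+0.18861 +0.42406 +0.88577]
t = (-0.00383, -0.04673, +0.76013) m
tr R = 2.687872; θ = arccos((tr R − 1)/2) = 0.566218 rad = 32.442°
axis k = ((R−Rᵀ)₃₂, (R−Rᵀ)₁₃, (R−Rᵀ)₂₁) / (2 sinθ) = (+0.721182, -0.460232, -0.517768)
rvec = θ·k = (+0.408346, -0.260591, -0.293169)

rvec=(0.4083, -0.2606, -0.2932) tvec=(-0.0038, -0.0467, 0.7601)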